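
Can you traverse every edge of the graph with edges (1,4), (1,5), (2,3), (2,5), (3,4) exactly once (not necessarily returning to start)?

Step 1: Find the degree of each vertex:
  deg(1) = 2
  deg(2) = 2
  deg(3) = 2
  deg(4) = 2
  deg(5) = 2

Step 2: Count vertices with odd degree:
  All vertices have even degree (0 odd-degree vertices)

Step 3: Apply Euler's theorem:
  - Eulerian circuit exists iff graph is connected and all vertices have even degree
  - Eulerian path exists iff graph is connected and has 0 or 2 odd-degree vertices

Graph is connected with 0 odd-degree vertices.
Both Eulerian circuit and Eulerian path exist.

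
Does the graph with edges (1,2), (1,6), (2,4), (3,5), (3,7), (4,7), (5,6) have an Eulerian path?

Step 1: Find the degree of each vertex:
  deg(1) = 2
  deg(2) = 2
  deg(3) = 2
  deg(4) = 2
  deg(5) = 2
  deg(6) = 2
  deg(7) = 2

Step 2: Count vertices with odd degree:
  All vertices have even degree (0 odd-degree vertices)

Step 3: Apply Euler's theorem:
  - Eulerian circuit exists iff graph is connected and all vertices have even degree
  - Eulerian path exists iff graph is connected and has 0 or 2 odd-degree vertices

Graph is connected with 0 odd-degree vertices.
Both Eulerian circuit and Eulerian path exist.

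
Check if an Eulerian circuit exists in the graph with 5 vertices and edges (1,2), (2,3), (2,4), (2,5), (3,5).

Step 1: Find the degree of each vertex:
  deg(1) = 1
  deg(2) = 4
  deg(3) = 2
  deg(4) = 1
  deg(5) = 2

Step 2: Count vertices with odd degree:
  Odd-degree vertices: 1, 4 (2 total)

Step 3: Apply Euler's theorem:
  - Eulerian circuit exists iff graph is connected and all vertices have even degree
  - Eulerian path exists iff graph is connected and has 0 or 2 odd-degree vertices

Graph is connected with exactly 2 odd-degree vertices (1, 4).
Eulerian path exists (starting and ending at the odd-degree vertices), but no Eulerian circuit.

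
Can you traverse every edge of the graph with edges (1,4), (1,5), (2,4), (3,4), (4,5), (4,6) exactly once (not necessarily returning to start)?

Step 1: Find the degree of each vertex:
  deg(1) = 2
  deg(2) = 1
  deg(3) = 1
  deg(4) = 5
  deg(5) = 2
  deg(6) = 1

Step 2: Count vertices with odd degree:
  Odd-degree vertices: 2, 3, 4, 6 (4 total)

Step 3: Apply Euler's theorem:
  - Eulerian circuit exists iff graph is connected and all vertices have even degree
  - Eulerian path exists iff graph is connected and has 0 or 2 odd-degree vertices

Graph has 4 odd-degree vertices (need 0 or 2).
Neither Eulerian path nor Eulerian circuit exists.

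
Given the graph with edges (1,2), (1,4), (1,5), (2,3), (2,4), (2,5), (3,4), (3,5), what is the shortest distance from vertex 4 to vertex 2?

Step 1: Build adjacency list:
  1: 2, 4, 5
  2: 1, 3, 4, 5
  3: 2, 4, 5
  4: 1, 2, 3
  5: 1, 2, 3

Step 2: BFS from vertex 4 to find shortest path to 2:
  vertex 1 reached at distance 1
  vertex 2 reached at distance 1

Step 3: Shortest path: 4 -> 2
Path length: 1 edge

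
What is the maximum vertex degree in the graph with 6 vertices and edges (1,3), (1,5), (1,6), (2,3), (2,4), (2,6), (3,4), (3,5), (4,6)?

Step 1: Count edges incident to each vertex:
  deg(1) = 3 (neighbors: 3, 5, 6)
  deg(2) = 3 (neighbors: 3, 4, 6)
  deg(3) = 4 (neighbors: 1, 2, 4, 5)
  deg(4) = 3 (neighbors: 2, 3, 6)
  deg(5) = 2 (neighbors: 1, 3)
  deg(6) = 3 (neighbors: 1, 2, 4)

Step 2: Find maximum:
  max(3, 3, 4, 3, 2, 3) = 4 (vertex 3)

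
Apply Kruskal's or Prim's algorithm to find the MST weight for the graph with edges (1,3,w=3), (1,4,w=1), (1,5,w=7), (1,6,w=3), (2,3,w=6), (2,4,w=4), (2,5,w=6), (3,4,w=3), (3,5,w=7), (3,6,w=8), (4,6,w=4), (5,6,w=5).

Apply Kruskal's algorithm (sort edges by weight, add if no cycle):

Sorted edges by weight:
  (1,4) w=1
  (1,3) w=3
  (1,6) w=3
  (3,4) w=3
  (2,4) w=4
  (4,6) w=4
  (5,6) w=5
  (2,5) w=6
  (2,3) w=6
  (1,5) w=7
  (3,5) w=7
  (3,6) w=8

Add edge (1,4) w=1 -- no cycle. Running total: 1
Add edge (1,3) w=3 -- no cycle. Running total: 4
Add edge (1,6) w=3 -- no cycle. Running total: 7
Skip edge (3,4) w=3 -- would create cycle
Add edge (2,4) w=4 -- no cycle. Running total: 11
Skip edge (4,6) w=4 -- would create cycle
Add edge (5,6) w=5 -- no cycle. Running total: 16

MST edges: (1,4,w=1), (1,3,w=3), (1,6,w=3), (2,4,w=4), (5,6,w=5)
Total MST weight: 1 + 3 + 3 + 4 + 5 = 16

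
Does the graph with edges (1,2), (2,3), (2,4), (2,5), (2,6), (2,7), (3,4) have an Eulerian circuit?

Step 1: Find the degree of each vertex:
  deg(1) = 1
  deg(2) = 6
  deg(3) = 2
  deg(4) = 2
  deg(5) = 1
  deg(6) = 1
  deg(7) = 1

Step 2: Count vertices with odd degree:
  Odd-degree vertices: 1, 5, 6, 7 (4 total)

Step 3: Apply Euler's theorem:
  - Eulerian circuit exists iff graph is connected and all vertices have even degree
  - Eulerian path exists iff graph is connected and has 0 or 2 odd-degree vertices

Graph has 4 odd-degree vertices (need 0 or 2).
Neither Eulerian path nor Eulerian circuit exists.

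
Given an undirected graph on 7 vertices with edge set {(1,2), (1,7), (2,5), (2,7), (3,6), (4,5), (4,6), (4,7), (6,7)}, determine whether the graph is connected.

Step 1: Build adjacency list from edges:
  1: 2, 7
  2: 1, 5, 7
  3: 6
  4: 5, 6, 7
  5: 2, 4
  6: 3, 4, 7
  7: 1, 2, 4, 6

Step 2: Run BFS/DFS from vertex 1:
  Visited: {1, 2, 7, 5, 4, 6, 3}
  Reached 7 of 7 vertices

Step 3: All 7 vertices reached from vertex 1, so the graph is connected.
Answer: Yes, the graph is connected.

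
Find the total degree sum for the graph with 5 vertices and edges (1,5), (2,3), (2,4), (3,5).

Step 1: Count edges incident to each vertex:
  deg(1) = 1 (neighbors: 5)
  deg(2) = 2 (neighbors: 3, 4)
  deg(3) = 2 (neighbors: 2, 5)
  deg(4) = 1 (neighbors: 2)
  deg(5) = 2 (neighbors: 1, 3)

Step 2: Sum all degrees:
  1 + 2 + 2 + 1 + 2 = 8

Verification: sum of degrees = 2 * |E| = 2 * 4 = 8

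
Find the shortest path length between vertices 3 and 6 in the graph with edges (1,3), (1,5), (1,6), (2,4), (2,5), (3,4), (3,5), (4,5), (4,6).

Step 1: Build adjacency list:
  1: 3, 5, 6
  2: 4, 5
  3: 1, 4, 5
  4: 2, 3, 5, 6
  5: 1, 2, 3, 4
  6: 1, 4

Step 2: BFS from vertex 3 to find shortest path to 6:
  vertex 1 reached at distance 1
  vertex 4 reached at distance 1
  vertex 5 reached at distance 1
  vertex 6 reached at distance 2

Step 3: Shortest path: 3 -> 1 -> 6
Path length: 2 edges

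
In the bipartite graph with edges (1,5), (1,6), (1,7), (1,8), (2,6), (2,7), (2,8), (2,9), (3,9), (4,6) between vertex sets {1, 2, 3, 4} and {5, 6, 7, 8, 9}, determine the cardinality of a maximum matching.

Step 1: List the neighbors of each left vertex:
  1: 5, 6, 7, 8
  2: 6, 7, 8, 9
  3: 9
  4: 6

Step 2: Greedily match left vertices, then look for augmenting paths:
  Match 1 -- 5
  Match 2 -- 7
  Match 3 -- 9
  Match 4 -- 6
  No augmenting path remains.

Step 3: Verify this is maximum:
  Matching size 4 = min(|L|, |R|) = min(4, 5), which is an upper bound, so this matching is maximum.

Maximum matching: {(1,5), (2,7), (3,9), (4,6)}
Size: 4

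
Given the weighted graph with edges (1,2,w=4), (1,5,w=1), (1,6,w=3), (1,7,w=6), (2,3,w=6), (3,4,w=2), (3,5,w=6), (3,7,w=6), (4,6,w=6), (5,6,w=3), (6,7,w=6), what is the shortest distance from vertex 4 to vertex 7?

Step 1: Build adjacency list with weights:
  1: 2(w=4), 5(w=1), 6(w=3), 7(w=6)
  2: 1(w=4), 3(w=6)
  3: 2(w=6), 4(w=2), 5(w=6), 7(w=6)
  4: 3(w=2), 6(w=6)
  5: 1(w=1), 3(w=6), 6(w=3)
  6: 1(w=3), 4(w=6), 5(w=3), 7(w=6)
  7: 1(w=6), 3(w=6), 6(w=6)

Step 2: Apply Dijkstra's algorithm from vertex 4:
  Visit vertex 4 (distance=0)
    Update dist[3] = 2
    Update dist[6] = 6
  Visit vertex 3 (distance=2)
    Update dist[2] = 8
    Update dist[5] = 8
    Update dist[7] = 8
  Visit vertex 6 (distance=6)
    Update dist[1] = 9
  Visit vertex 2 (distance=8)
  Visit vertex 5 (distance=8)
  Visit vertex 7 (distance=8)

Step 3: Shortest path: 4 -> 3 -> 7
Total weight: 2 + 6 = 8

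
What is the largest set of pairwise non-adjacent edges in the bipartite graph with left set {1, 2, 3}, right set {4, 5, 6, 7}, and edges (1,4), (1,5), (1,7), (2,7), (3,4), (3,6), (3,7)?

Step 1: List the neighbors of each left vertex:
  1: 4, 5, 7
  2: 7
  3: 4, 6, 7

Step 2: Greedily match left vertices, then look for augmenting paths:
  Match 1 -- 4
  Match 2 -- 7
  Match 3 -- 6
  No augmenting path remains.

Step 3: Verify this is maximum:
  Matching size 3 = min(|L|, |R|) = min(3, 4), which is an upper bound, so this matching is maximum.

Maximum matching: {(1,4), (2,7), (3,6)}
Size: 3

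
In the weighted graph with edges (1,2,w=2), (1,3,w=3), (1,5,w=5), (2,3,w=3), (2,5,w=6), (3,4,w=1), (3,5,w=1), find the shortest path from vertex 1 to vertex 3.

Step 1: Build adjacency list with weights:
  1: 2(w=2), 3(w=3), 5(w=5)
  2: 1(w=2), 3(w=3), 5(w=6)
  3: 1(w=3), 2(w=3), 4(w=1), 5(w=1)
  4: 3(w=1)
  5: 1(w=5), 2(w=6), 3(w=1)

Step 2: Apply Dijkstra's algorithm from vertex 1:
  Visit vertex 1 (distance=0)
    Update dist[2] = 2
    Update dist[3] = 3
    Update dist[5] = 5
  Visit vertex 2 (distance=2)
  Visit vertex 3 (distance=3)
    Update dist[4] = 4
    Update dist[5] = 4

Step 3: Shortest path: 1 -> 3
Total weight: 3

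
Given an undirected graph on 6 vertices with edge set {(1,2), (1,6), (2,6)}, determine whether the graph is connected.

Step 1: Build adjacency list from edges:
  1: 2, 6
  2: 1, 6
  3: (none)
  4: (none)
  5: (none)
  6: 1, 2

Step 2: Run BFS/DFS from vertex 1:
  Visited: {1, 2, 6}
  Reached 3 of 6 vertices

Step 3: Only 3 of 6 vertices reached. Graph is disconnected.
Connected components: {1, 2, 6}, {3}, {4}, {5}
Answer: No, the graph is not connected (4 components).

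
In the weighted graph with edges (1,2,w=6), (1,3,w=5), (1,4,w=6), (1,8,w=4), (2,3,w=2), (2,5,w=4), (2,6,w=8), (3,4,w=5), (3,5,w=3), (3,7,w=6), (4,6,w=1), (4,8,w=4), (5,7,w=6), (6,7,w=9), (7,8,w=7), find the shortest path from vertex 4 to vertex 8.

Step 1: Build adjacency list with weights:
  1: 2(w=6), 3(w=5), 4(w=6), 8(w=4)
  2: 1(w=6), 3(w=2), 5(w=4), 6(w=8)
  3: 1(w=5), 2(w=2), 4(w=5), 5(w=3), 7(w=6)
  4: 1(w=6), 3(w=5), 6(w=1), 8(w=4)
  5: 2(w=4), 3(w=3), 7(w=6)
  6: 2(w=8), 4(w=1), 7(w=9)
  7: 3(w=6), 5(w=6), 6(w=9), 8(w=7)
  8: 1(w=4), 4(w=4), 7(w=7)

Step 2: Apply Dijkstra's algorithm from vertex 4:
  Visit vertex 4 (distance=0)
    Update dist[1] = 6
    Update dist[3] = 5
    Update dist[6] = 1
    Update dist[8] = 4
  Visit vertex 6 (distance=1)
    Update dist[2] = 9
    Update dist[7] = 10
  Visit vertex 8 (distance=4)

Step 3: Shortest path: 4 -> 8
Total weight: 4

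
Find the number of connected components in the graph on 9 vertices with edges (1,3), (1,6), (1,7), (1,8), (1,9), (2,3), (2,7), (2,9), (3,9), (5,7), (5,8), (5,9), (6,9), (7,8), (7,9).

Step 1: Build adjacency list from edges:
  1: 3, 6, 7, 8, 9
  2: 3, 7, 9
  3: 1, 2, 9
  4: (none)
  5: 7, 8, 9
  6: 1, 9
  7: 1, 2, 5, 8, 9
  8: 1, 5, 7
  9: 1, 2, 3, 5, 6, 7

Step 2: Run BFS/DFS from vertex 1:
  Visited: {1, 3, 6, 7, 8, 9, 2, 5}
  Reached 8 of 9 vertices

Step 3: Only 8 of 9 vertices reached. Graph is disconnected.
Connected components: {1, 2, 3, 5, 6, 7, 8, 9}, {4}
Number of connected components: 2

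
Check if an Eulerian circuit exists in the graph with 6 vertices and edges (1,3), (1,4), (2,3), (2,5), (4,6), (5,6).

Step 1: Find the degree of each vertex:
  deg(1) = 2
  deg(2) = 2
  deg(3) = 2
  deg(4) = 2
  deg(5) = 2
  deg(6) = 2

Step 2: Count vertices with odd degree:
  All vertices have even degree (0 odd-degree vertices)

Step 3: Apply Euler's theorem:
  - Eulerian circuit exists iff graph is connected and all vertices have even degree
  - Eulerian path exists iff graph is connected and has 0 or 2 odd-degree vertices

Graph is connected with 0 odd-degree vertices.
Both Eulerian circuit and Eulerian path exist.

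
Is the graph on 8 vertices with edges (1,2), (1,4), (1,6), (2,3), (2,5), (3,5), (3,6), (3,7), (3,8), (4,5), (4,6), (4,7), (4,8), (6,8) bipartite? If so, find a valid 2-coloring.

Step 1: Attempt 2-coloring using BFS:
  Start at vertex 1, assign color 0
  Color vertex 2 with color 1 (neighbor of 1)
  Color vertex 4 with color 1 (neighbor of 1)
  Color vertex 6 with color 1 (neighbor of 1)
  Color vertex 3 with color 0 (neighbor of 2)
  Color vertex 5 with color 0 (neighbor of 2)

Step 2: Conflict found! Vertices 4 and 6 are adjacent but have the same color.
This means the graph contains an odd cycle.

The graph is NOT bipartite.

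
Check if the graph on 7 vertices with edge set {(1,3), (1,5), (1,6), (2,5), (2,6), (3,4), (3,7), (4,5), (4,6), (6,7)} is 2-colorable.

Step 1: Attempt 2-coloring using BFS:
  Start at vertex 1, assign color 0
  Color vertex 3 with color 1 (neighbor of 1)
  Color vertex 5 with color 1 (neighbor of 1)
  Color vertex 6 with color 1 (neighbor of 1)
  Color vertex 4 with color 0 (neighbor of 3)
  Color vertex 7 with color 0 (neighbor of 3)
  Color vertex 2 with color 0 (neighbor of 5)

Step 2: 2-coloring succeeded. No conflicts found.
  Set A (color 0): {1, 2, 4, 7}
  Set B (color 1): {3, 5, 6}

The graph is bipartite with partition {1, 2, 4, 7}, {3, 5, 6}.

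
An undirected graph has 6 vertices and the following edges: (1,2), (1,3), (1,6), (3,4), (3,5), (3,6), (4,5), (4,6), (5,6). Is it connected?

Step 1: Build adjacency list from edges:
  1: 2, 3, 6
  2: 1
  3: 1, 4, 5, 6
  4: 3, 5, 6
  5: 3, 4, 6
  6: 1, 3, 4, 5

Step 2: Run BFS/DFS from vertex 1:
  Visited: {1, 2, 3, 6, 4, 5}
  Reached 6 of 6 vertices

Step 3: All 6 vertices reached from vertex 1, so the graph is connected.
Answer: Yes, the graph is connected.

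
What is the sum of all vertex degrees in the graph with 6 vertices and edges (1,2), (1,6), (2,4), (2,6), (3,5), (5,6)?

Step 1: Count edges incident to each vertex:
  deg(1) = 2 (neighbors: 2, 6)
  deg(2) = 3 (neighbors: 1, 4, 6)
  deg(3) = 1 (neighbors: 5)
  deg(4) = 1 (neighbors: 2)
  deg(5) = 2 (neighbors: 3, 6)
  deg(6) = 3 (neighbors: 1, 2, 5)

Step 2: Sum all degrees:
  2 + 3 + 1 + 1 + 2 + 3 = 12

Verification: sum of degrees = 2 * |E| = 2 * 6 = 12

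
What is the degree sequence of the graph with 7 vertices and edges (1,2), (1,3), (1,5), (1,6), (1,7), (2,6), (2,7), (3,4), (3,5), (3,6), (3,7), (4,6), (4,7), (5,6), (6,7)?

Step 1: Count edges incident to each vertex:
  deg(1) = 5 (neighbors: 2, 3, 5, 6, 7)
  deg(2) = 3 (neighbors: 1, 6, 7)
  deg(3) = 5 (neighbors: 1, 4, 5, 6, 7)
  deg(4) = 3 (neighbors: 3, 6, 7)
  deg(5) = 3 (neighbors: 1, 3, 6)
  deg(6) = 6 (neighbors: 1, 2, 3, 4, 5, 7)
  deg(7) = 5 (neighbors: 1, 2, 3, 4, 6)

Step 2: Sort degrees in non-increasing order:
  Degrees: [5, 3, 5, 3, 3, 6, 5] -> sorted: [6, 5, 5, 5, 3, 3, 3]

Degree sequence: [6, 5, 5, 5, 3, 3, 3]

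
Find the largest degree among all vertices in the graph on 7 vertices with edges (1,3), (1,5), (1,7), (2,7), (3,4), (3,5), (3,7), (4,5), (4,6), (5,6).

Step 1: Count edges incident to each vertex:
  deg(1) = 3 (neighbors: 3, 5, 7)
  deg(2) = 1 (neighbors: 7)
  deg(3) = 4 (neighbors: 1, 4, 5, 7)
  deg(4) = 3 (neighbors: 3, 5, 6)
  deg(5) = 4 (neighbors: 1, 3, 4, 6)
  deg(6) = 2 (neighbors: 4, 5)
  deg(7) = 3 (neighbors: 1, 2, 3)

Step 2: Find maximum:
  max(3, 1, 4, 3, 4, 2, 3) = 4 (vertex 3)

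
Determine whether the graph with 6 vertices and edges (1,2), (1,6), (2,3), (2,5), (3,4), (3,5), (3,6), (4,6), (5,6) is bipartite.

Step 1: Attempt 2-coloring using BFS:
  Start at vertex 1, assign color 0
  Color vertex 2 with color 1 (neighbor of 1)
  Color vertex 6 with color 1 (neighbor of 1)
  Color vertex 3 with color 0 (neighbor of 2)
  Color vertex 5 with color 0 (neighbor of 2)
  Color vertex 4 with color 0 (neighbor of 6)

Step 2: Conflict found! Vertices 3 and 4 are adjacent but have the same color.
This means the graph contains an odd cycle.

The graph is NOT bipartite.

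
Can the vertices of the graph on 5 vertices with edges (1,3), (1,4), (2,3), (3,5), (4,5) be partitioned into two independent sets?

Step 1: Attempt 2-coloring using BFS:
  Start at vertex 1, assign color 0
  Color vertex 3 with color 1 (neighbor of 1)
  Color vertex 4 with color 1 (neighbor of 1)
  Color vertex 2 with color 0 (neighbor of 3)
  Color vertex 5 with color 0 (neighbor of 3)

Step 2: 2-coloring succeeded. No conflicts found.
  Set A (color 0): {1, 2, 5}
  Set B (color 1): {3, 4}

The graph is bipartite with partition {1, 2, 5}, {3, 4}.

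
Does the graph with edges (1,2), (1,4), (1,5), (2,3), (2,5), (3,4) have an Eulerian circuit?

Step 1: Find the degree of each vertex:
  deg(1) = 3
  deg(2) = 3
  deg(3) = 2
  deg(4) = 2
  deg(5) = 2

Step 2: Count vertices with odd degree:
  Odd-degree vertices: 1, 2 (2 total)

Step 3: Apply Euler's theorem:
  - Eulerian circuit exists iff graph is connected and all vertices have even degree
  - Eulerian path exists iff graph is connected and has 0 or 2 odd-degree vertices

Graph is connected with exactly 2 odd-degree vertices (1, 2).
Eulerian path exists (starting and ending at the odd-degree vertices), but no Eulerian circuit.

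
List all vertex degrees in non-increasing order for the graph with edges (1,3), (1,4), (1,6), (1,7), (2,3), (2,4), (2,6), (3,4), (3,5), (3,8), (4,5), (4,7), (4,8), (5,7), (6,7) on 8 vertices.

Step 1: Count edges incident to each vertex:
  deg(1) = 4 (neighbors: 3, 4, 6, 7)
  deg(2) = 3 (neighbors: 3, 4, 6)
  deg(3) = 5 (neighbors: 1, 2, 4, 5, 8)
  deg(4) = 6 (neighbors: 1, 2, 3, 5, 7, 8)
  deg(5) = 3 (neighbors: 3, 4, 7)
  deg(6) = 3 (neighbors: 1, 2, 7)
  deg(7) = 4 (neighbors: 1, 4, 5, 6)
  deg(8) = 2 (neighbors: 3, 4)

Step 2: Sort degrees in non-increasing order:
  Degrees: [4, 3, 5, 6, 3, 3, 4, 2] -> sorted: [6, 5, 4, 4, 3, 3, 3, 2]

Degree sequence: [6, 5, 4, 4, 3, 3, 3, 2]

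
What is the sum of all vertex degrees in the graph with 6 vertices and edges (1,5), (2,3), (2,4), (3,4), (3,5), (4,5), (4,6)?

Step 1: Count edges incident to each vertex:
  deg(1) = 1 (neighbors: 5)
  deg(2) = 2 (neighbors: 3, 4)
  deg(3) = 3 (neighbors: 2, 4, 5)
  deg(4) = 4 (neighbors: 2, 3, 5, 6)
  deg(5) = 3 (neighbors: 1, 3, 4)
  deg(6) = 1 (neighbors: 4)

Step 2: Sum all degrees:
  1 + 2 + 3 + 4 + 3 + 1 = 14

Verification: sum of degrees = 2 * |E| = 2 * 7 = 14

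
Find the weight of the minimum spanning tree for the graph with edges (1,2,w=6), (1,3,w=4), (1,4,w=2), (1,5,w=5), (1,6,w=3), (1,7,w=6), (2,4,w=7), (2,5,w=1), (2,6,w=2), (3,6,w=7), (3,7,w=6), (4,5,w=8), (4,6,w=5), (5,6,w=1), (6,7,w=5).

Apply Kruskal's algorithm (sort edges by weight, add if no cycle):

Sorted edges by weight:
  (2,5) w=1
  (5,6) w=1
  (1,4) w=2
  (2,6) w=2
  (1,6) w=3
  (1,3) w=4
  (1,5) w=5
  (4,6) w=5
  (6,7) w=5
  (1,2) w=6
  (1,7) w=6
  (3,7) w=6
  (2,4) w=7
  (3,6) w=7
  (4,5) w=8

Add edge (2,5) w=1 -- no cycle. Running total: 1
Add edge (5,6) w=1 -- no cycle. Running total: 2
Add edge (1,4) w=2 -- no cycle. Running total: 4
Skip edge (2,6) w=2 -- would create cycle
Add edge (1,6) w=3 -- no cycle. Running total: 7
Add edge (1,3) w=4 -- no cycle. Running total: 11
Skip edge (1,5) w=5 -- would create cycle
Skip edge (4,6) w=5 -- would create cycle
Add edge (6,7) w=5 -- no cycle. Running total: 16

MST edges: (2,5,w=1), (5,6,w=1), (1,4,w=2), (1,6,w=3), (1,3,w=4), (6,7,w=5)
Total MST weight: 1 + 1 + 2 + 3 + 4 + 5 = 16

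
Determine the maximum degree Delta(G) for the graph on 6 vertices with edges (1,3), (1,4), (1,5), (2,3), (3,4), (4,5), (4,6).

Step 1: Count edges incident to each vertex:
  deg(1) = 3 (neighbors: 3, 4, 5)
  deg(2) = 1 (neighbors: 3)
  deg(3) = 3 (neighbors: 1, 2, 4)
  deg(4) = 4 (neighbors: 1, 3, 5, 6)
  deg(5) = 2 (neighbors: 1, 4)
  deg(6) = 1 (neighbors: 4)

Step 2: Find maximum:
  max(3, 1, 3, 4, 2, 1) = 4 (vertex 4)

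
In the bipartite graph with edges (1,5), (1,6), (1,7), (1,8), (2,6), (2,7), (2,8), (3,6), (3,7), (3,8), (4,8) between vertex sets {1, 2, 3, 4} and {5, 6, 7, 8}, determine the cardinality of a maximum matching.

Step 1: List the neighbors of each left vertex:
  1: 5, 6, 7, 8
  2: 6, 7, 8
  3: 6, 7, 8
  4: 8

Step 2: Greedily match left vertices, then look for augmenting paths:
  Match 1 -- 5
  Match 2 -- 6
  Match 3 -- 7
  Match 4 -- 8
  No augmenting path remains.

Step 3: Verify this is maximum:
  Matching size 4 = min(|L|, |R|) = min(4, 4), which is an upper bound, so this matching is maximum.

Maximum matching: {(1,5), (2,6), (3,7), (4,8)}
Size: 4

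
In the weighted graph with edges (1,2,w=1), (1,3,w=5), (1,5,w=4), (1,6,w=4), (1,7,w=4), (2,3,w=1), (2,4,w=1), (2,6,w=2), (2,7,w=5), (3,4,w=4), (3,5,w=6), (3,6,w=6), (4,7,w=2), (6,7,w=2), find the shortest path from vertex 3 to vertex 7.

Step 1: Build adjacency list with weights:
  1: 2(w=1), 3(w=5), 5(w=4), 6(w=4), 7(w=4)
  2: 1(w=1), 3(w=1), 4(w=1), 6(w=2), 7(w=5)
  3: 1(w=5), 2(w=1), 4(w=4), 5(w=6), 6(w=6)
  4: 2(w=1), 3(w=4), 7(w=2)
  5: 1(w=4), 3(w=6)
  6: 1(w=4), 2(w=2), 3(w=6), 7(w=2)
  7: 1(w=4), 2(w=5), 4(w=2), 6(w=2)

Step 2: Apply Dijkstra's algorithm from vertex 3:
  Visit vertex 3 (distance=0)
    Update dist[1] = 5
    Update dist[2] = 1
    Update dist[4] = 4
    Update dist[5] = 6
    Update dist[6] = 6
  Visit vertex 2 (distance=1)
    Update dist[1] = 2
    Update dist[4] = 2
    Update dist[6] = 3
    Update dist[7] = 6
  Visit vertex 1 (distance=2)
  Visit vertex 4 (distance=2)
    Update dist[7] = 4
  Visit vertex 6 (distance=3)
  Visit vertex 7 (distance=4)

Step 3: Shortest path: 3 -> 2 -> 4 -> 7
Total weight: 1 + 1 + 2 = 4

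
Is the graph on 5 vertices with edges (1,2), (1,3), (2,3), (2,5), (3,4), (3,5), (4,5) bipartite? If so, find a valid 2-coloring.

Step 1: Attempt 2-coloring using BFS:
  Start at vertex 1, assign color 0
  Color vertex 2 with color 1 (neighbor of 1)
  Color vertex 3 with color 1 (neighbor of 1)

Step 2: Conflict found! Vertices 2 and 3 are adjacent but have the same color.
This means the graph contains an odd cycle.

The graph is NOT bipartite.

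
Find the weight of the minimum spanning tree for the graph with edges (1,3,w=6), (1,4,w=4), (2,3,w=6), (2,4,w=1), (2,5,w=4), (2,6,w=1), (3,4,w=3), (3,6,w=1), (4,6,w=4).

Apply Kruskal's algorithm (sort edges by weight, add if no cycle):

Sorted edges by weight:
  (2,6) w=1
  (2,4) w=1
  (3,6) w=1
  (3,4) w=3
  (1,4) w=4
  (2,5) w=4
  (4,6) w=4
  (1,3) w=6
  (2,3) w=6

Add edge (2,6) w=1 -- no cycle. Running total: 1
Add edge (2,4) w=1 -- no cycle. Running total: 2
Add edge (3,6) w=1 -- no cycle. Running total: 3
Skip edge (3,4) w=3 -- would create cycle
Add edge (1,4) w=4 -- no cycle. Running total: 7
Add edge (2,5) w=4 -- no cycle. Running total: 11

MST edges: (2,6,w=1), (2,4,w=1), (3,6,w=1), (1,4,w=4), (2,5,w=4)
Total MST weight: 1 + 1 + 1 + 4 + 4 = 11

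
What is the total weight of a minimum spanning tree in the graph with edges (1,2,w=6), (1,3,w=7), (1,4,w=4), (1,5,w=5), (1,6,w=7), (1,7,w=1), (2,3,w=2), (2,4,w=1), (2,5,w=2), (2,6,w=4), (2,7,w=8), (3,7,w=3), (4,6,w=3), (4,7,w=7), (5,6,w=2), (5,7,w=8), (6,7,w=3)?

Apply Kruskal's algorithm (sort edges by weight, add if no cycle):

Sorted edges by weight:
  (1,7) w=1
  (2,4) w=1
  (2,3) w=2
  (2,5) w=2
  (5,6) w=2
  (3,7) w=3
  (4,6) w=3
  (6,7) w=3
  (1,4) w=4
  (2,6) w=4
  (1,5) w=5
  (1,2) w=6
  (1,3) w=7
  (1,6) w=7
  (4,7) w=7
  (2,7) w=8
  (5,7) w=8

Add edge (1,7) w=1 -- no cycle. Running total: 1
Add edge (2,4) w=1 -- no cycle. Running total: 2
Add edge (2,3) w=2 -- no cycle. Running total: 4
Add edge (2,5) w=2 -- no cycle. Running total: 6
Add edge (5,6) w=2 -- no cycle. Running total: 8
Add edge (3,7) w=3 -- no cycle. Running total: 11

MST edges: (1,7,w=1), (2,4,w=1), (2,3,w=2), (2,5,w=2), (5,6,w=2), (3,7,w=3)
Total MST weight: 1 + 1 + 2 + 2 + 2 + 3 = 11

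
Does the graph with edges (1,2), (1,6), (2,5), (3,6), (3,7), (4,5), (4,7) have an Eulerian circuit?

Step 1: Find the degree of each vertex:
  deg(1) = 2
  deg(2) = 2
  deg(3) = 2
  deg(4) = 2
  deg(5) = 2
  deg(6) = 2
  deg(7) = 2

Step 2: Count vertices with odd degree:
  All vertices have even degree (0 odd-degree vertices)

Step 3: Apply Euler's theorem:
  - Eulerian circuit exists iff graph is connected and all vertices have even degree
  - Eulerian path exists iff graph is connected and has 0 or 2 odd-degree vertices

Graph is connected with 0 odd-degree vertices.
Both Eulerian circuit and Eulerian path exist.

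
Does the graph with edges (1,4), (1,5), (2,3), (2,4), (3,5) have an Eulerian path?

Step 1: Find the degree of each vertex:
  deg(1) = 2
  deg(2) = 2
  deg(3) = 2
  deg(4) = 2
  deg(5) = 2

Step 2: Count vertices with odd degree:
  All vertices have even degree (0 odd-degree vertices)

Step 3: Apply Euler's theorem:
  - Eulerian circuit exists iff graph is connected and all vertices have even degree
  - Eulerian path exists iff graph is connected and has 0 or 2 odd-degree vertices

Graph is connected with 0 odd-degree vertices.
Both Eulerian circuit and Eulerian path exist.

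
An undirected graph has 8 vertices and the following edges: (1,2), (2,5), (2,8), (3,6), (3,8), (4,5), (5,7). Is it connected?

Step 1: Build adjacency list from edges:
  1: 2
  2: 1, 5, 8
  3: 6, 8
  4: 5
  5: 2, 4, 7
  6: 3
  7: 5
  8: 2, 3

Step 2: Run BFS/DFS from vertex 1:
  Visited: {1, 2, 5, 8, 4, 7, 3, 6}
  Reached 8 of 8 vertices

Step 3: All 8 vertices reached from vertex 1, so the graph is connected.
Answer: Yes, the graph is connected.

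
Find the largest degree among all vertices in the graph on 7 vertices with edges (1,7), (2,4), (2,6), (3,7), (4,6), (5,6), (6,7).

Step 1: Count edges incident to each vertex:
  deg(1) = 1 (neighbors: 7)
  deg(2) = 2 (neighbors: 4, 6)
  deg(3) = 1 (neighbors: 7)
  deg(4) = 2 (neighbors: 2, 6)
  deg(5) = 1 (neighbors: 6)
  deg(6) = 4 (neighbors: 2, 4, 5, 7)
  deg(7) = 3 (neighbors: 1, 3, 6)

Step 2: Find maximum:
  max(1, 2, 1, 2, 1, 4, 3) = 4 (vertex 6)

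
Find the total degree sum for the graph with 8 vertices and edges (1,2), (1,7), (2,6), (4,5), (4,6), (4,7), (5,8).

Step 1: Count edges incident to each vertex:
  deg(1) = 2 (neighbors: 2, 7)
  deg(2) = 2 (neighbors: 1, 6)
  deg(3) = 0 (neighbors: none)
  deg(4) = 3 (neighbors: 5, 6, 7)
  deg(5) = 2 (neighbors: 4, 8)
  deg(6) = 2 (neighbors: 2, 4)
  deg(7) = 2 (neighbors: 1, 4)
  deg(8) = 1 (neighbors: 5)

Step 2: Sum all degrees:
  2 + 2 + 0 + 3 + 2 + 2 + 2 + 1 = 14

Verification: sum of degrees = 2 * |E| = 2 * 7 = 14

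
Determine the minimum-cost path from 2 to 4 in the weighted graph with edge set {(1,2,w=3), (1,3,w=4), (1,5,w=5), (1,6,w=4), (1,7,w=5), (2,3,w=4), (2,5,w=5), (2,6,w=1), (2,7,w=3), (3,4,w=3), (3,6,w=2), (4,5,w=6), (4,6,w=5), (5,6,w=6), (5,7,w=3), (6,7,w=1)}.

Step 1: Build adjacency list with weights:
  1: 2(w=3), 3(w=4), 5(w=5), 6(w=4), 7(w=5)
  2: 1(w=3), 3(w=4), 5(w=5), 6(w=1), 7(w=3)
  3: 1(w=4), 2(w=4), 4(w=3), 6(w=2)
  4: 3(w=3), 5(w=6), 6(w=5)
  5: 1(w=5), 2(w=5), 4(w=6), 6(w=6), 7(w=3)
  6: 1(w=4), 2(w=1), 3(w=2), 4(w=5), 5(w=6), 7(w=1)
  7: 1(w=5), 2(w=3), 5(w=3), 6(w=1)

Step 2: Apply Dijkstra's algorithm from vertex 2:
  Visit vertex 2 (distance=0)
    Update dist[1] = 3
    Update dist[3] = 4
    Update dist[5] = 5
    Update dist[6] = 1
    Update dist[7] = 3
  Visit vertex 6 (distance=1)
    Update dist[3] = 3
    Update dist[4] = 6
    Update dist[7] = 2
  Visit vertex 7 (distance=2)
  Visit vertex 1 (distance=3)
  Visit vertex 3 (distance=3)
  Visit vertex 5 (distance=5)
  Visit vertex 4 (distance=6)

Step 3: Shortest path: 2 -> 6 -> 4
Total weight: 1 + 5 = 6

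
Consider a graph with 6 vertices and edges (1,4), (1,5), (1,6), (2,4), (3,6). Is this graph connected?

Step 1: Build adjacency list from edges:
  1: 4, 5, 6
  2: 4
  3: 6
  4: 1, 2
  5: 1
  6: 1, 3

Step 2: Run BFS/DFS from vertex 1:
  Visited: {1, 4, 5, 6, 2, 3}
  Reached 6 of 6 vertices

Step 3: All 6 vertices reached from vertex 1, so the graph is connected.
Answer: Yes, the graph is connected.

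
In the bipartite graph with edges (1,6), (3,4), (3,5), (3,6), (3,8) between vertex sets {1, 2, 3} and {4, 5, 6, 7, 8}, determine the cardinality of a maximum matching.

Step 1: List the neighbors of each left vertex:
  1: 6
  2: (none)
  3: 4, 5, 6, 8

Step 2: Greedily match left vertices, then look for augmenting paths:
  Match 1 -- 6
  Match 3 -- 4
  No augmenting path remains.

Step 3: Verify this is maximum:
  Matching has size 2. The vertex set {1, 3} covers every edge and has size 2; any matching has at most one edge per cover vertex, so 2 is maximum (König's theorem).

Maximum matching: {(1,6), (3,4)}
Size: 2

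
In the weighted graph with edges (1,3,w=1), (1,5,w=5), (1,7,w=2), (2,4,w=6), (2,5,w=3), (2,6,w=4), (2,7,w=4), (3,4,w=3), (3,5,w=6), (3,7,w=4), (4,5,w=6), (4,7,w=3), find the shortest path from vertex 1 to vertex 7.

Step 1: Build adjacency list with weights:
  1: 3(w=1), 5(w=5), 7(w=2)
  2: 4(w=6), 5(w=3), 6(w=4), 7(w=4)
  3: 1(w=1), 4(w=3), 5(w=6), 7(w=4)
  4: 2(w=6), 3(w=3), 5(w=6), 7(w=3)
  5: 1(w=5), 2(w=3), 3(w=6), 4(w=6)
  6: 2(w=4)
  7: 1(w=2), 2(w=4), 3(w=4), 4(w=3)

Step 2: Apply Dijkstra's algorithm from vertex 1:
  Visit vertex 1 (distance=0)
    Update dist[3] = 1
    Update dist[5] = 5
    Update dist[7] = 2
  Visit vertex 3 (distance=1)
    Update dist[4] = 4
  Visit vertex 7 (distance=2)
    Update dist[2] = 6

Step 3: Shortest path: 1 -> 7
Total weight: 2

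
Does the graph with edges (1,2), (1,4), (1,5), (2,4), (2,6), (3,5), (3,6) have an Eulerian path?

Step 1: Find the degree of each vertex:
  deg(1) = 3
  deg(2) = 3
  deg(3) = 2
  deg(4) = 2
  deg(5) = 2
  deg(6) = 2

Step 2: Count vertices with odd degree:
  Odd-degree vertices: 1, 2 (2 total)

Step 3: Apply Euler's theorem:
  - Eulerian circuit exists iff graph is connected and all vertices have even degree
  - Eulerian path exists iff graph is connected and has 0 or 2 odd-degree vertices

Graph is connected with exactly 2 odd-degree vertices (1, 2).
Eulerian path exists (starting and ending at the odd-degree vertices), but no Eulerian circuit.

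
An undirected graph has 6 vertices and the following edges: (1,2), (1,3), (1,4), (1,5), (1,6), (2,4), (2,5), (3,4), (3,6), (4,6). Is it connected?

Step 1: Build adjacency list from edges:
  1: 2, 3, 4, 5, 6
  2: 1, 4, 5
  3: 1, 4, 6
  4: 1, 2, 3, 6
  5: 1, 2
  6: 1, 3, 4

Step 2: Run BFS/DFS from vertex 1:
  Visited: {1, 2, 3, 4, 5, 6}
  Reached 6 of 6 vertices

Step 3: All 6 vertices reached from vertex 1, so the graph is connected.
Answer: Yes, the graph is connected.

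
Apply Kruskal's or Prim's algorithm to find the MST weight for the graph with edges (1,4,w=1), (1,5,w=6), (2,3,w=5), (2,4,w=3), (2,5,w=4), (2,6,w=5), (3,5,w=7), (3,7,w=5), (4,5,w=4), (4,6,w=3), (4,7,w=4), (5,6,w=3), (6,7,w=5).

Apply Kruskal's algorithm (sort edges by weight, add if no cycle):

Sorted edges by weight:
  (1,4) w=1
  (2,4) w=3
  (4,6) w=3
  (5,6) w=3
  (2,5) w=4
  (4,5) w=4
  (4,7) w=4
  (2,3) w=5
  (2,6) w=5
  (3,7) w=5
  (6,7) w=5
  (1,5) w=6
  (3,5) w=7

Add edge (1,4) w=1 -- no cycle. Running total: 1
Add edge (2,4) w=3 -- no cycle. Running total: 4
Add edge (4,6) w=3 -- no cycle. Running total: 7
Add edge (5,6) w=3 -- no cycle. Running total: 10
Skip edge (2,5) w=4 -- would create cycle
Skip edge (4,5) w=4 -- would create cycle
Add edge (4,7) w=4 -- no cycle. Running total: 14
Add edge (2,3) w=5 -- no cycle. Running total: 19

MST edges: (1,4,w=1), (2,4,w=3), (4,6,w=3), (5,6,w=3), (4,7,w=4), (2,3,w=5)
Total MST weight: 1 + 3 + 3 + 3 + 4 + 5 = 19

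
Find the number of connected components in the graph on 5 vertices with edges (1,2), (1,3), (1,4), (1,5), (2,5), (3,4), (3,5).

Step 1: Build adjacency list from edges:
  1: 2, 3, 4, 5
  2: 1, 5
  3: 1, 4, 5
  4: 1, 3
  5: 1, 2, 3

Step 2: Run BFS/DFS from vertex 1:
  Visited: {1, 2, 3, 4, 5}
  Reached 5 of 5 vertices

Step 3: All 5 vertices reached from vertex 1, so the graph is connected.
Number of connected components: 1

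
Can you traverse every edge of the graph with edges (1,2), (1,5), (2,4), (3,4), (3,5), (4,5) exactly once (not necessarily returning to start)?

Step 1: Find the degree of each vertex:
  deg(1) = 2
  deg(2) = 2
  deg(3) = 2
  deg(4) = 3
  deg(5) = 3

Step 2: Count vertices with odd degree:
  Odd-degree vertices: 4, 5 (2 total)

Step 3: Apply Euler's theorem:
  - Eulerian circuit exists iff graph is connected and all vertices have even degree
  - Eulerian path exists iff graph is connected and has 0 or 2 odd-degree vertices

Graph is connected with exactly 2 odd-degree vertices (4, 5).
Eulerian path exists (starting and ending at the odd-degree vertices), but no Eulerian circuit.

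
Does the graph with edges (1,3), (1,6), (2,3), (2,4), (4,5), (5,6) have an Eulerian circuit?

Step 1: Find the degree of each vertex:
  deg(1) = 2
  deg(2) = 2
  deg(3) = 2
  deg(4) = 2
  deg(5) = 2
  deg(6) = 2

Step 2: Count vertices with odd degree:
  All vertices have even degree (0 odd-degree vertices)

Step 3: Apply Euler's theorem:
  - Eulerian circuit exists iff graph is connected and all vertices have even degree
  - Eulerian path exists iff graph is connected and has 0 or 2 odd-degree vertices

Graph is connected with 0 odd-degree vertices.
Both Eulerian circuit and Eulerian path exist.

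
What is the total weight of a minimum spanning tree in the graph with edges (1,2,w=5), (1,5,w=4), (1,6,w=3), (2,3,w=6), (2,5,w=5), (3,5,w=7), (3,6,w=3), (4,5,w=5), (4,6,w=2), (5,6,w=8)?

Apply Kruskal's algorithm (sort edges by weight, add if no cycle):

Sorted edges by weight:
  (4,6) w=2
  (1,6) w=3
  (3,6) w=3
  (1,5) w=4
  (1,2) w=5
  (2,5) w=5
  (4,5) w=5
  (2,3) w=6
  (3,5) w=7
  (5,6) w=8

Add edge (4,6) w=2 -- no cycle. Running total: 2
Add edge (1,6) w=3 -- no cycle. Running total: 5
Add edge (3,6) w=3 -- no cycle. Running total: 8
Add edge (1,5) w=4 -- no cycle. Running total: 12
Add edge (1,2) w=5 -- no cycle. Running total: 17

MST edges: (4,6,w=2), (1,6,w=3), (3,6,w=3), (1,5,w=4), (1,2,w=5)
Total MST weight: 2 + 3 + 3 + 4 + 5 = 17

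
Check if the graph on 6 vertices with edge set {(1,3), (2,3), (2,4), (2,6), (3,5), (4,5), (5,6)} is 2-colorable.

Step 1: Attempt 2-coloring using BFS:
  Start at vertex 1, assign color 0
  Color vertex 3 with color 1 (neighbor of 1)
  Color vertex 2 with color 0 (neighbor of 3)
  Color vertex 5 with color 0 (neighbor of 3)
  Color vertex 4 with color 1 (neighbor of 2)
  Color vertex 6 with color 1 (neighbor of 2)

Step 2: 2-coloring succeeded. No conflicts found.
  Set A (color 0): {1, 2, 5}
  Set B (color 1): {3, 4, 6}

The graph is bipartite with partition {1, 2, 5}, {3, 4, 6}.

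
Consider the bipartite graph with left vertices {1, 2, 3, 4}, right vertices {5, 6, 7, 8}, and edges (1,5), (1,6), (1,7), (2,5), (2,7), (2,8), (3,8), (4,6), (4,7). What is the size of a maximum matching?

Step 1: List the neighbors of each left vertex:
  1: 5, 6, 7
  2: 5, 7, 8
  3: 8
  4: 6, 7

Step 2: Greedily match left vertices, then look for augmenting paths:
  Match 1 -- 5
  Match 2 -- 7
  Match 3 -- 8
  Match 4 -- 6
  No augmenting path remains.

Step 3: Verify this is maximum:
  Matching size 4 = min(|L|, |R|) = min(4, 4), which is an upper bound, so this matching is maximum.

Maximum matching: {(1,5), (2,7), (3,8), (4,6)}
Size: 4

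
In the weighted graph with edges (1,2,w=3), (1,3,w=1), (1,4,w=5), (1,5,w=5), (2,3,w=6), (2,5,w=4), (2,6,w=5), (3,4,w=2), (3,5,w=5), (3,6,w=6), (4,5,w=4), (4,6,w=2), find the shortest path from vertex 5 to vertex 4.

Step 1: Build adjacency list with weights:
  1: 2(w=3), 3(w=1), 4(w=5), 5(w=5)
  2: 1(w=3), 3(w=6), 5(w=4), 6(w=5)
  3: 1(w=1), 2(w=6), 4(w=2), 5(w=5), 6(w=6)
  4: 1(w=5), 3(w=2), 5(w=4), 6(w=2)
  5: 1(w=5), 2(w=4), 3(w=5), 4(w=4)
  6: 2(w=5), 3(w=6), 4(w=2)

Step 2: Apply Dijkstra's algorithm from vertex 5:
  Visit vertex 5 (distance=0)
    Update dist[1] = 5
    Update dist[2] = 4
    Update dist[3] = 5
    Update dist[4] = 4
  Visit vertex 2 (distance=4)
    Update dist[6] = 9
  Visit vertex 4 (distance=4)
    Update dist[6] = 6

Step 3: Shortest path: 5 -> 4
Total weight: 4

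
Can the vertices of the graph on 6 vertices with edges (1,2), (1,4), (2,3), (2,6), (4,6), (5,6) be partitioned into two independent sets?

Step 1: Attempt 2-coloring using BFS:
  Start at vertex 1, assign color 0
  Color vertex 2 with color 1 (neighbor of 1)
  Color vertex 4 with color 1 (neighbor of 1)
  Color vertex 3 with color 0 (neighbor of 2)
  Color vertex 6 with color 0 (neighbor of 2)
  Color vertex 5 with color 1 (neighbor of 6)

Step 2: 2-coloring succeeded. No conflicts found.
  Set A (color 0): {1, 3, 6}
  Set B (color 1): {2, 4, 5}

The graph is bipartite with partition {1, 3, 6}, {2, 4, 5}.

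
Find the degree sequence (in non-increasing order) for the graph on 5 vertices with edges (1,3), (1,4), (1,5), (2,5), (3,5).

Step 1: Count edges incident to each vertex:
  deg(1) = 3 (neighbors: 3, 4, 5)
  deg(2) = 1 (neighbors: 5)
  deg(3) = 2 (neighbors: 1, 5)
  deg(4) = 1 (neighbors: 1)
  deg(5) = 3 (neighbors: 1, 2, 3)

Step 2: Sort degrees in non-increasing order:
  Degrees: [3, 1, 2, 1, 3] -> sorted: [3, 3, 2, 1, 1]

Degree sequence: [3, 3, 2, 1, 1]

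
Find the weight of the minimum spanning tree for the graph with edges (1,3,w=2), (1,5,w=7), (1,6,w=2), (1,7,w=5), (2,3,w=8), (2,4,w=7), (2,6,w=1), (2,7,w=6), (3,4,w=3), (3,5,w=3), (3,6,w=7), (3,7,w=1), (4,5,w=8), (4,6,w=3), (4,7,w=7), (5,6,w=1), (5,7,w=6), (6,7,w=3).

Apply Kruskal's algorithm (sort edges by weight, add if no cycle):

Sorted edges by weight:
  (2,6) w=1
  (3,7) w=1
  (5,6) w=1
  (1,3) w=2
  (1,6) w=2
  (3,4) w=3
  (3,5) w=3
  (4,6) w=3
  (6,7) w=3
  (1,7) w=5
  (2,7) w=6
  (5,7) w=6
  (1,5) w=7
  (2,4) w=7
  (3,6) w=7
  (4,7) w=7
  (2,3) w=8
  (4,5) w=8

Add edge (2,6) w=1 -- no cycle. Running total: 1
Add edge (3,7) w=1 -- no cycle. Running total: 2
Add edge (5,6) w=1 -- no cycle. Running total: 3
Add edge (1,3) w=2 -- no cycle. Running total: 5
Add edge (1,6) w=2 -- no cycle. Running total: 7
Add edge (3,4) w=3 -- no cycle. Running total: 10

MST edges: (2,6,w=1), (3,7,w=1), (5,6,w=1), (1,3,w=2), (1,6,w=2), (3,4,w=3)
Total MST weight: 1 + 1 + 1 + 2 + 2 + 3 = 10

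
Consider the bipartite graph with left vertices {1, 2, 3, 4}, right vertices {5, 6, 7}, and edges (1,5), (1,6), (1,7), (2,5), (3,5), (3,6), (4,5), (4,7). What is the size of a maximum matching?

Step 1: List the neighbors of each left vertex:
  1: 5, 6, 7
  2: 5
  3: 5, 6
  4: 5, 7

Step 2: Greedily match left vertices, then look for augmenting paths:
  Match 1 -- 5
  Match 3 -- 6
  Match 4 -- 7
  No augmenting path remains.

Step 3: Verify this is maximum:
  Matching size 3 = min(|L|, |R|) = min(4, 3), which is an upper bound, so this matching is maximum.

Maximum matching: {(1,5), (3,6), (4,7)}
Size: 3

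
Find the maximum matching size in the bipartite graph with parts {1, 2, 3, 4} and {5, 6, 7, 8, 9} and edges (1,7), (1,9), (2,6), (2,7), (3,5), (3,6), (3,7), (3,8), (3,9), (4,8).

Step 1: List the neighbors of each left vertex:
  1: 7, 9
  2: 6, 7
  3: 5, 6, 7, 8, 9
  4: 8

Step 2: Greedily match left vertices, then look for augmenting paths:
  Match 1 -- 7
  Match 2 -- 6
  Match 3 -- 5
  Match 4 -- 8
  No augmenting path remains.

Step 3: Verify this is maximum:
  Matching size 4 = min(|L|, |R|) = min(4, 5), which is an upper bound, so this matching is maximum.

Maximum matching: {(1,7), (2,6), (3,5), (4,8)}
Size: 4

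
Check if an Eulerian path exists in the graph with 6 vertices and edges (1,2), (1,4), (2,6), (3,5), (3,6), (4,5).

Step 1: Find the degree of each vertex:
  deg(1) = 2
  deg(2) = 2
  deg(3) = 2
  deg(4) = 2
  deg(5) = 2
  deg(6) = 2

Step 2: Count vertices with odd degree:
  All vertices have even degree (0 odd-degree vertices)

Step 3: Apply Euler's theorem:
  - Eulerian circuit exists iff graph is connected and all vertices have even degree
  - Eulerian path exists iff graph is connected and has 0 or 2 odd-degree vertices

Graph is connected with 0 odd-degree vertices.
Both Eulerian circuit and Eulerian path exist.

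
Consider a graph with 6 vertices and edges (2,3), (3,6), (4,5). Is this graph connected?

Step 1: Build adjacency list from edges:
  1: (none)
  2: 3
  3: 2, 6
  4: 5
  5: 4
  6: 3

Step 2: Run BFS/DFS from vertex 1:
  Visited: {1}
  Reached 1 of 6 vertices

Step 3: Only 1 of 6 vertices reached. Graph is disconnected.
Connected components: {1}, {2, 3, 6}, {4, 5}
Answer: No, the graph is not connected (3 components).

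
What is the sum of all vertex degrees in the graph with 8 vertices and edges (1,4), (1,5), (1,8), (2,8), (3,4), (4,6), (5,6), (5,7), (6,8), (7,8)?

Step 1: Count edges incident to each vertex:
  deg(1) = 3 (neighbors: 4, 5, 8)
  deg(2) = 1 (neighbors: 8)
  deg(3) = 1 (neighbors: 4)
  deg(4) = 3 (neighbors: 1, 3, 6)
  deg(5) = 3 (neighbors: 1, 6, 7)
  deg(6) = 3 (neighbors: 4, 5, 8)
  deg(7) = 2 (neighbors: 5, 8)
  deg(8) = 4 (neighbors: 1, 2, 6, 7)

Step 2: Sum all degrees:
  3 + 1 + 1 + 3 + 3 + 3 + 2 + 4 = 20

Verification: sum of degrees = 2 * |E| = 2 * 10 = 20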